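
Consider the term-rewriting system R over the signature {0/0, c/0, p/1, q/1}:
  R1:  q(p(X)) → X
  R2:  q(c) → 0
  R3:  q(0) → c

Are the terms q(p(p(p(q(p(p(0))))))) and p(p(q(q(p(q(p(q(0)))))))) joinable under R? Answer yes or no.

no — NF(t₁) = p(p(p(0))), NF(t₂) = p(p(0))

Reduce t₁ = q(p(p(p(q(p(p(0))))))):
1. q(p(p(p(q(p(p(0)))))))  →  p(p(q(p(p(0)))))   [R1 at ε]
2. p(p(q(p(p(0)))))  →  p(p(p(0)))   [R1 at 1.1]

Reduce t₂ = p(p(q(q(p(q(p(q(0)))))))):
1. p(p(q(q(p(q(p(q(0))))))))  →  p(p(q(q(p(q(0))))))   [R1 at 1.1.1]
2. p(p(q(q(p(q(0))))))  →  p(p(q(q(0))))   [R1 at 1.1.1]
3. p(p(q(q(0))))  →  p(p(q(c)))   [R3 at 1.1.1]
4. p(p(q(c)))  →  p(p(0))   [R2 at 1.1]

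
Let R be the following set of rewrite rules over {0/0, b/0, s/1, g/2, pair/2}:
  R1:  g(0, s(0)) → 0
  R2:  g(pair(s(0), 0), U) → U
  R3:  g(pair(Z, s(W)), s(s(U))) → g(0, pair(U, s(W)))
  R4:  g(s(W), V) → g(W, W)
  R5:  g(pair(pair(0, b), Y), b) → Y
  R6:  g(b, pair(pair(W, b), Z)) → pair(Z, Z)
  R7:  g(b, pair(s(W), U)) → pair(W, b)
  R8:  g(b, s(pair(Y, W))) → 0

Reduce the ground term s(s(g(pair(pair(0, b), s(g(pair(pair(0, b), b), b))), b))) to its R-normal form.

s(s(s(b)))

1. s(s(g(pair(pair(0, b), s(g(pair(pair(0, b), b), b))), b)))  →  s(s(s(g(pair(pair(0, b), b), b))))   [R5 at 1.1]
2. s(s(s(g(pair(pair(0, b), b), b))))  →  s(s(s(b)))   [R5 at 1.1.1]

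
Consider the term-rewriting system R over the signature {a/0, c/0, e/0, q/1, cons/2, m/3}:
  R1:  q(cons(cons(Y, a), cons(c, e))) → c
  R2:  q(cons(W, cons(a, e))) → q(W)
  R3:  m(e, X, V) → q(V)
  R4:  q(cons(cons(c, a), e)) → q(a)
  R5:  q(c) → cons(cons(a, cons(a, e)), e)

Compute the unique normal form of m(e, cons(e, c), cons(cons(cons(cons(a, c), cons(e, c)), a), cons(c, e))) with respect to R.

c

1. m(e, cons(e, c), cons(cons(cons(cons(a, c), cons(e, c)), a), cons(c, e)))  →  q(cons(cons(cons(cons(a, c), cons(e, c)), a), cons(c, e)))   [R3 at ε]
2. q(cons(cons(cons(cons(a, c), cons(e, c)), a), cons(c, e)))  →  c   [R1 at ε]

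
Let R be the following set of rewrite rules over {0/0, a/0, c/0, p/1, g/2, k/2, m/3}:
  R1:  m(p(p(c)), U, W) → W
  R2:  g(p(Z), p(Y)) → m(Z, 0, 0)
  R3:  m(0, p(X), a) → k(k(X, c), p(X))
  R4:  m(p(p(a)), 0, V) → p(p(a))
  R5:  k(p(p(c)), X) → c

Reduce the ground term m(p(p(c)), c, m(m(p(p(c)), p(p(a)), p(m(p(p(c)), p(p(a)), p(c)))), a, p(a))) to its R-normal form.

p(a)

1. m(p(p(c)), c, m(m(p(p(c)), p(p(a)), p(m(p(p(c)), p(p(a)), p(c)))), a, p(a)))  →  m(m(p(p(c)), p(p(a)), p(m(p(p(c)), p(p(a)), p(c)))), a, p(a))   [R1 at ε]
2. m(m(p(p(c)), p(p(a)), p(m(p(p(c)), p(p(a)), p(c)))), a, p(a))  →  m(p(m(p(p(c)), p(p(a)), p(c))), a, p(a))   [R1 at 1]
3. m(p(m(p(p(c)), p(p(a)), p(c))), a, p(a))  →  m(p(p(c)), a, p(a))   [R1 at 1.1]
4. m(p(p(c)), a, p(a))  →  p(a)   [R1 at ε]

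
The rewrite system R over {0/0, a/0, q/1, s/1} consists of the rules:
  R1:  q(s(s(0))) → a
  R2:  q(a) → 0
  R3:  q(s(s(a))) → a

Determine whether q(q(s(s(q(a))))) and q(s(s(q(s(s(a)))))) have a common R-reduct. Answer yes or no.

Reduce t₁ = q(q(s(s(q(a))))):
1. q(q(s(s(q(a)))))  →  q(q(s(s(0))))   [R2 at 1.1.1.1]
2. q(q(s(s(0))))  →  q(a)   [R1 at 1]
3. q(a)  →  0   [R2 at ε]

Reduce t₂ = q(s(s(q(s(s(a)))))):
1. q(s(s(q(s(s(a))))))  →  q(s(s(a)))   [R3 at 1.1.1]
2. q(s(s(a)))  →  a   [R3 at ε]

no — NF(t₁) = 0, NF(t₂) = a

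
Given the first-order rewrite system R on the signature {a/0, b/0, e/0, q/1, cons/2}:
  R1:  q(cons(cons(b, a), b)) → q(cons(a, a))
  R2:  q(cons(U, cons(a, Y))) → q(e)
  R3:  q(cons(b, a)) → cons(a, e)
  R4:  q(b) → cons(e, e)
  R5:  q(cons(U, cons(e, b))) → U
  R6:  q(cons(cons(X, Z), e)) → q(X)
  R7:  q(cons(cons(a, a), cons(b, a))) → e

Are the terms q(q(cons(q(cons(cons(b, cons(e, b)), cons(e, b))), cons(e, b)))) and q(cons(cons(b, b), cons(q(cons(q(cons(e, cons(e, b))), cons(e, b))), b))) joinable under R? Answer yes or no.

Reduce t₁ = q(q(cons(q(cons(cons(b, cons(e, b)), cons(e, b))), cons(e, b)))):
1. q(q(cons(q(cons(cons(b, cons(e, b)), cons(e, b))), cons(e, b))))  →  q(q(cons(cons(b, cons(e, b)), cons(e, b))))   [R5 at 1]
2. q(q(cons(cons(b, cons(e, b)), cons(e, b))))  →  q(cons(b, cons(e, b)))   [R5 at 1]
3. q(cons(b, cons(e, b)))  →  b   [R5 at ε]

Reduce t₂ = q(cons(cons(b, b), cons(q(cons(q(cons(e, cons(e, b))), cons(e, b))), b))):
1. q(cons(cons(b, b), cons(q(cons(q(cons(e, cons(e, b))), cons(e, b))), b)))  →  q(cons(cons(b, b), cons(q(cons(e, cons(e, b))), b)))   [R5 at 1.2.1]
2. q(cons(cons(b, b), cons(q(cons(e, cons(e, b))), b)))  →  q(cons(cons(b, b), cons(e, b)))   [R5 at 1.2.1]
3. q(cons(cons(b, b), cons(e, b)))  →  cons(b, b)   [R5 at ε]

no — NF(t₁) = b, NF(t₂) = cons(b, b)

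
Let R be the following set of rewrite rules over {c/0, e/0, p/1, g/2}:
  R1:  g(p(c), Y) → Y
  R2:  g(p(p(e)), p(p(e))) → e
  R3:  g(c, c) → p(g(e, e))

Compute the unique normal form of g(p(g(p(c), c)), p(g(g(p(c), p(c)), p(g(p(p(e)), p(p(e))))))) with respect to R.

p(p(e))

1. g(p(g(p(c), c)), p(g(g(p(c), p(c)), p(g(p(p(e)), p(p(e)))))))  →  g(p(c), p(g(g(p(c), p(c)), p(g(p(p(e)), p(p(e)))))))   [R1 at 1.1]
2. g(p(c), p(g(g(p(c), p(c)), p(g(p(p(e)), p(p(e)))))))  →  p(g(g(p(c), p(c)), p(g(p(p(e)), p(p(e))))))   [R1 at ε]
3. p(g(g(p(c), p(c)), p(g(p(p(e)), p(p(e))))))  →  p(g(p(c), p(g(p(p(e)), p(p(e))))))   [R1 at 1.1]
4. p(g(p(c), p(g(p(p(e)), p(p(e))))))  →  p(p(g(p(p(e)), p(p(e)))))   [R1 at 1]
5. p(p(g(p(p(e)), p(p(e)))))  →  p(p(e))   [R2 at 1.1]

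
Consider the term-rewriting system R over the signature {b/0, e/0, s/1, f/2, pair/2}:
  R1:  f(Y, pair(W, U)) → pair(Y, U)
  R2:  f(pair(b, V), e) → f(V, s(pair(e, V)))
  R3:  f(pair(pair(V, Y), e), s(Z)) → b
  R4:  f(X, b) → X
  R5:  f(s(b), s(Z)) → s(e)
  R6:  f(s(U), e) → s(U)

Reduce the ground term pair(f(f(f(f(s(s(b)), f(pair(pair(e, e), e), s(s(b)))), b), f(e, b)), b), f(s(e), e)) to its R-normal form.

1. pair(f(f(f(f(s(s(b)), f(pair(pair(e, e), e), s(s(b)))), b), f(e, b)), b), f(s(e), e))  →  pair(f(f(f(s(s(b)), f(pair(pair(e, e), e), s(s(b)))), b), f(e, b)), f(s(e), e))   [R4 at 1]
2. pair(f(f(f(s(s(b)), f(pair(pair(e, e), e), s(s(b)))), b), f(e, b)), f(s(e), e))  →  pair(f(f(s(s(b)), f(pair(pair(e, e), e), s(s(b)))), f(e, b)), f(s(e), e))   [R4 at 1.1]
3. pair(f(f(s(s(b)), f(pair(pair(e, e), e), s(s(b)))), f(e, b)), f(s(e), e))  →  pair(f(f(s(s(b)), b), f(e, b)), f(s(e), e))   [R3 at 1.1.2]
4. pair(f(f(s(s(b)), b), f(e, b)), f(s(e), e))  →  pair(f(s(s(b)), f(e, b)), f(s(e), e))   [R4 at 1.1]
5. pair(f(s(s(b)), f(e, b)), f(s(e), e))  →  pair(f(s(s(b)), e), f(s(e), e))   [R4 at 1.2]
6. pair(f(s(s(b)), e), f(s(e), e))  →  pair(s(s(b)), f(s(e), e))   [R6 at 1]
7. pair(s(s(b)), f(s(e), e))  →  pair(s(s(b)), s(e))   [R6 at 2]

pair(s(s(b)), s(e))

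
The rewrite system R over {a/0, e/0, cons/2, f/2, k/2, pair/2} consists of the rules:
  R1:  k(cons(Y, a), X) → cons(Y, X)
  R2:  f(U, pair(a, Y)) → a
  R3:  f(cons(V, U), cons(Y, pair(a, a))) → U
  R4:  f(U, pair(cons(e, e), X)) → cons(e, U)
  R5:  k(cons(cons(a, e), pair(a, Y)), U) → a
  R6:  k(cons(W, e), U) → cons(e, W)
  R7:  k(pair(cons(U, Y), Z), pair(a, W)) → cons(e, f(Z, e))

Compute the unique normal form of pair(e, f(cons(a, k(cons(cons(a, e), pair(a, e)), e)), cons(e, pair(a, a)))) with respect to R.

pair(e, a)

1. pair(e, f(cons(a, k(cons(cons(a, e), pair(a, e)), e)), cons(e, pair(a, a))))  →  pair(e, k(cons(cons(a, e), pair(a, e)), e))   [R3 at 2]
2. pair(e, k(cons(cons(a, e), pair(a, e)), e))  →  pair(e, a)   [R5 at 2]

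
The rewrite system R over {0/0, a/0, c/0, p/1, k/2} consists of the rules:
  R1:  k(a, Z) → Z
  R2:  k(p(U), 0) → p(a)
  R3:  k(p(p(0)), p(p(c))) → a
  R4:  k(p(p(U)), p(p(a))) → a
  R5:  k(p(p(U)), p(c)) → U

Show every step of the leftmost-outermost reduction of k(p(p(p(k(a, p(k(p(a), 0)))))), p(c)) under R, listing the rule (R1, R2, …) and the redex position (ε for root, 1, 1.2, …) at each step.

p(p(p(a)))

1. k(p(p(p(k(a, p(k(p(a), 0)))))), p(c))  →  p(k(a, p(k(p(a), 0))))   [R5 at ε]
2. p(k(a, p(k(p(a), 0))))  →  p(p(k(p(a), 0)))   [R1 at 1]
3. p(p(k(p(a), 0)))  →  p(p(p(a)))   [R2 at 1.1]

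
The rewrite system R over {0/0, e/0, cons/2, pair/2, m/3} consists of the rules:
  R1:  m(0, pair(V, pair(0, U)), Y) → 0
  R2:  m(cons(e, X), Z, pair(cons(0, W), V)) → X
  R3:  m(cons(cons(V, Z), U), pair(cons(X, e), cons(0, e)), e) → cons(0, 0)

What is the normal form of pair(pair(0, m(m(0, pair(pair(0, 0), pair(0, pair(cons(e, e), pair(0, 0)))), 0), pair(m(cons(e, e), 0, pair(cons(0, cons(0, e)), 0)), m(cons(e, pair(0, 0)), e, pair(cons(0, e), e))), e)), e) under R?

pair(pair(0, 0), e)

1. pair(pair(0, m(m(0, pair(pair(0, 0), pair(0, pair(cons(e, e), pair(0, 0)))), 0), pair(m(cons(e, e), 0, pair(cons(0, cons(0, e)), 0)), m(cons(e, pair(0, 0)), e, pair(cons(0, e), e))), e)), e)  →  pair(pair(0, m(0, pair(m(cons(e, e), 0, pair(cons(0, cons(0, e)), 0)), m(cons(e, pair(0, 0)), e, pair(cons(0, e), e))), e)), e)   [R1 at 1.2.1]
2. pair(pair(0, m(0, pair(m(cons(e, e), 0, pair(cons(0, cons(0, e)), 0)), m(cons(e, pair(0, 0)), e, pair(cons(0, e), e))), e)), e)  →  pair(pair(0, m(0, pair(e, m(cons(e, pair(0, 0)), e, pair(cons(0, e), e))), e)), e)   [R2 at 1.2.2.1]
3. pair(pair(0, m(0, pair(e, m(cons(e, pair(0, 0)), e, pair(cons(0, e), e))), e)), e)  →  pair(pair(0, m(0, pair(e, pair(0, 0)), e)), e)   [R2 at 1.2.2.2]
4. pair(pair(0, m(0, pair(e, pair(0, 0)), e)), e)  →  pair(pair(0, 0), e)   [R1 at 1.2]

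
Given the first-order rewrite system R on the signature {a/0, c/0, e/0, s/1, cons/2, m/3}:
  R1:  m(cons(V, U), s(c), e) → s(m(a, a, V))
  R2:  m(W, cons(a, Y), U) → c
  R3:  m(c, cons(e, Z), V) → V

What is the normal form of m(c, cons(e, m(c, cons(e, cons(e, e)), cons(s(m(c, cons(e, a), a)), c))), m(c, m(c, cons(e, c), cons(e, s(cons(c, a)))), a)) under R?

1. m(c, cons(e, m(c, cons(e, cons(e, e)), cons(s(m(c, cons(e, a), a)), c))), m(c, m(c, cons(e, c), cons(e, s(cons(c, a)))), a))  →  m(c, m(c, cons(e, c), cons(e, s(cons(c, a)))), a)   [R3 at ε]
2. m(c, m(c, cons(e, c), cons(e, s(cons(c, a)))), a)  →  m(c, cons(e, s(cons(c, a))), a)   [R3 at 2]
3. m(c, cons(e, s(cons(c, a))), a)  →  a   [R3 at ε]

a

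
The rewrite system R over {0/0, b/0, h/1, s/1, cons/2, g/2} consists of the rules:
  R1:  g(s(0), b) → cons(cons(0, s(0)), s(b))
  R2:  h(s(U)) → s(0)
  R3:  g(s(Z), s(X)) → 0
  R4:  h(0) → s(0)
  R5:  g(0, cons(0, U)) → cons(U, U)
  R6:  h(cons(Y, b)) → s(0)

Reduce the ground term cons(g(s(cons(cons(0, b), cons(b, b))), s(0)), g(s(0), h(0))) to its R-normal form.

1. cons(g(s(cons(cons(0, b), cons(b, b))), s(0)), g(s(0), h(0)))  →  cons(0, g(s(0), h(0)))   [R3 at 1]
2. cons(0, g(s(0), h(0)))  →  cons(0, g(s(0), s(0)))   [R4 at 2.2]
3. cons(0, g(s(0), s(0)))  →  cons(0, 0)   [R3 at 2]

cons(0, 0)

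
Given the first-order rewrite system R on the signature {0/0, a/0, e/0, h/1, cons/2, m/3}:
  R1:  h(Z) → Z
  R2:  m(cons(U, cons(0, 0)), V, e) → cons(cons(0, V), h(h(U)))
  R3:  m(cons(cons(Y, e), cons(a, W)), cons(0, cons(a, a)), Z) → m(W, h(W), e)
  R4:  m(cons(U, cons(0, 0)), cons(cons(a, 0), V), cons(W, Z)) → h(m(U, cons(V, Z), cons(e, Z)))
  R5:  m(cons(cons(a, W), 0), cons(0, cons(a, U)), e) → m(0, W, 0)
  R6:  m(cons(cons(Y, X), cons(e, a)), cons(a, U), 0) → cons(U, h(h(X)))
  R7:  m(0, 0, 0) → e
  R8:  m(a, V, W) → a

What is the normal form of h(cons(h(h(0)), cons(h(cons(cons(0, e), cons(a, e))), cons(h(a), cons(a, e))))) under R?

1. h(cons(h(h(0)), cons(h(cons(cons(0, e), cons(a, e))), cons(h(a), cons(a, e)))))  →  cons(h(h(0)), cons(h(cons(cons(0, e), cons(a, e))), cons(h(a), cons(a, e))))   [R1 at ε]
2. cons(h(h(0)), cons(h(cons(cons(0, e), cons(a, e))), cons(h(a), cons(a, e))))  →  cons(h(0), cons(h(cons(cons(0, e), cons(a, e))), cons(h(a), cons(a, e))))   [R1 at 1]
3. cons(h(0), cons(h(cons(cons(0, e), cons(a, e))), cons(h(a), cons(a, e))))  →  cons(0, cons(h(cons(cons(0, e), cons(a, e))), cons(h(a), cons(a, e))))   [R1 at 1]
4. cons(0, cons(h(cons(cons(0, e), cons(a, e))), cons(h(a), cons(a, e))))  →  cons(0, cons(cons(cons(0, e), cons(a, e)), cons(h(a), cons(a, e))))   [R1 at 2.1]
5. cons(0, cons(cons(cons(0, e), cons(a, e)), cons(h(a), cons(a, e))))  →  cons(0, cons(cons(cons(0, e), cons(a, e)), cons(a, cons(a, e))))   [R1 at 2.2.1]

cons(0, cons(cons(cons(0, e), cons(a, e)), cons(a, cons(a, e))))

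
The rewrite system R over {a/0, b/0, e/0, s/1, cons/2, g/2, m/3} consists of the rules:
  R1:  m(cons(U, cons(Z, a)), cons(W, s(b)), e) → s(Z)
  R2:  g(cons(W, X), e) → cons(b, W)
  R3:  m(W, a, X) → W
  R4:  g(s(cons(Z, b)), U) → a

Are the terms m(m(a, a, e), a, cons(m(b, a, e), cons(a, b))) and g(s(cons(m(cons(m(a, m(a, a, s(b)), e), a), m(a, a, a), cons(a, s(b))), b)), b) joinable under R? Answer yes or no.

Reduce t₁ = m(m(a, a, e), a, cons(m(b, a, e), cons(a, b))):
1. m(m(a, a, e), a, cons(m(b, a, e), cons(a, b)))  →  m(a, a, e)   [R3 at ε]
2. m(a, a, e)  →  a   [R3 at ε]

Reduce t₂ = g(s(cons(m(cons(m(a, m(a, a, s(b)), e), a), m(a, a, a), cons(a, s(b))), b)), b):
1. g(s(cons(m(cons(m(a, m(a, a, s(b)), e), a), m(a, a, a), cons(a, s(b))), b)), b)  →  a   [R4 at ε]

yes — NF(t₁) = a, NF(t₂) = a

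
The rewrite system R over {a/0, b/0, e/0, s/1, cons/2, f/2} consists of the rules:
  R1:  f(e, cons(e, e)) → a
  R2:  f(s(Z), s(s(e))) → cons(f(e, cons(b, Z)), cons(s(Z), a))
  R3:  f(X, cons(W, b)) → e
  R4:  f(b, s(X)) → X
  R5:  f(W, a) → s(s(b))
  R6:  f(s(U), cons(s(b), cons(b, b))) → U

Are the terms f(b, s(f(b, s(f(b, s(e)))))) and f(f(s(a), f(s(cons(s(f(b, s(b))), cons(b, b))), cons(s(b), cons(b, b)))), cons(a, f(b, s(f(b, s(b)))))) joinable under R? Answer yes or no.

Reduce t₁ = f(b, s(f(b, s(f(b, s(e)))))):
1. f(b, s(f(b, s(f(b, s(e))))))  →  f(b, s(f(b, s(e))))   [R4 at ε]
2. f(b, s(f(b, s(e))))  →  f(b, s(e))   [R4 at ε]
3. f(b, s(e))  →  e   [R4 at ε]

Reduce t₂ = f(f(s(a), f(s(cons(s(f(b, s(b))), cons(b, b))), cons(s(b), cons(b, b)))), cons(a, f(b, s(f(b, s(b)))))):
1. f(f(s(a), f(s(cons(s(f(b, s(b))), cons(b, b))), cons(s(b), cons(b, b)))), cons(a, f(b, s(f(b, s(b))))))  →  f(f(s(a), cons(s(f(b, s(b))), cons(b, b))), cons(a, f(b, s(f(b, s(b))))))   [R6 at 1.2]
2. f(f(s(a), cons(s(f(b, s(b))), cons(b, b))), cons(a, f(b, s(f(b, s(b))))))  →  f(f(s(a), cons(s(b), cons(b, b))), cons(a, f(b, s(f(b, s(b))))))   [R4 at 1.2.1.1]
3. f(f(s(a), cons(s(b), cons(b, b))), cons(a, f(b, s(f(b, s(b))))))  →  f(a, cons(a, f(b, s(f(b, s(b))))))   [R6 at 1]
4. f(a, cons(a, f(b, s(f(b, s(b))))))  →  f(a, cons(a, f(b, s(b))))   [R4 at 2.2]
5. f(a, cons(a, f(b, s(b))))  →  f(a, cons(a, b))   [R4 at 2.2]
6. f(a, cons(a, b))  →  e   [R3 at ε]

yes — NF(t₁) = e, NF(t₂) = e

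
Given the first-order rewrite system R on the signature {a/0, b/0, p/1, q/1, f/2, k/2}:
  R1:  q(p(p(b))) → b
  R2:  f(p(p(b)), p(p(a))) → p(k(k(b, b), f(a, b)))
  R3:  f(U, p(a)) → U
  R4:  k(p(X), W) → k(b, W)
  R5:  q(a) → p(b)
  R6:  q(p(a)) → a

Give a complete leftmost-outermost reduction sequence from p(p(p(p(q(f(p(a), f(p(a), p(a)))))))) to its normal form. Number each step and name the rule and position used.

p(p(p(p(a))))

1. p(p(p(p(q(f(p(a), f(p(a), p(a))))))))  →  p(p(p(p(q(f(p(a), p(a)))))))   [R3 at 1.1.1.1.1.2]
2. p(p(p(p(q(f(p(a), p(a)))))))  →  p(p(p(p(q(p(a))))))   [R3 at 1.1.1.1.1]
3. p(p(p(p(q(p(a))))))  →  p(p(p(p(a))))   [R6 at 1.1.1.1]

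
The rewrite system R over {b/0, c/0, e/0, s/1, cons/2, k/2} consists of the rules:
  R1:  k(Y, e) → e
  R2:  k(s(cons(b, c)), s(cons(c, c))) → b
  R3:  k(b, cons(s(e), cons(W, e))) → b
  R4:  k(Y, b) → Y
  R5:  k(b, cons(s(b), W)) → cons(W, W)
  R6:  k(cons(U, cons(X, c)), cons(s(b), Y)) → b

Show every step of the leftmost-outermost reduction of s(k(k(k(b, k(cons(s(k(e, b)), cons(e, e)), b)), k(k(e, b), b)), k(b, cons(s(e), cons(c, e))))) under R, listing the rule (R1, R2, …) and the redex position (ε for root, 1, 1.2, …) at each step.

1. s(k(k(k(b, k(cons(s(k(e, b)), cons(e, e)), b)), k(k(e, b), b)), k(b, cons(s(e), cons(c, e)))))  →  s(k(k(k(b, cons(s(k(e, b)), cons(e, e))), k(k(e, b), b)), k(b, cons(s(e), cons(c, e)))))   [R4 at 1.1.1.2]
2. s(k(k(k(b, cons(s(k(e, b)), cons(e, e))), k(k(e, b), b)), k(b, cons(s(e), cons(c, e)))))  →  s(k(k(k(b, cons(s(e), cons(e, e))), k(k(e, b), b)), k(b, cons(s(e), cons(c, e)))))   [R4 at 1.1.1.2.1.1]
3. s(k(k(k(b, cons(s(e), cons(e, e))), k(k(e, b), b)), k(b, cons(s(e), cons(c, e)))))  →  s(k(k(b, k(k(e, b), b)), k(b, cons(s(e), cons(c, e)))))   [R3 at 1.1.1]
4. s(k(k(b, k(k(e, b), b)), k(b, cons(s(e), cons(c, e)))))  →  s(k(k(b, k(e, b)), k(b, cons(s(e), cons(c, e)))))   [R4 at 1.1.2]
5. s(k(k(b, k(e, b)), k(b, cons(s(e), cons(c, e)))))  →  s(k(k(b, e), k(b, cons(s(e), cons(c, e)))))   [R4 at 1.1.2]
6. s(k(k(b, e), k(b, cons(s(e), cons(c, e)))))  →  s(k(e, k(b, cons(s(e), cons(c, e)))))   [R1 at 1.1]
7. s(k(e, k(b, cons(s(e), cons(c, e)))))  →  s(k(e, b))   [R3 at 1.2]
8. s(k(e, b))  →  s(e)   [R4 at 1]

s(e)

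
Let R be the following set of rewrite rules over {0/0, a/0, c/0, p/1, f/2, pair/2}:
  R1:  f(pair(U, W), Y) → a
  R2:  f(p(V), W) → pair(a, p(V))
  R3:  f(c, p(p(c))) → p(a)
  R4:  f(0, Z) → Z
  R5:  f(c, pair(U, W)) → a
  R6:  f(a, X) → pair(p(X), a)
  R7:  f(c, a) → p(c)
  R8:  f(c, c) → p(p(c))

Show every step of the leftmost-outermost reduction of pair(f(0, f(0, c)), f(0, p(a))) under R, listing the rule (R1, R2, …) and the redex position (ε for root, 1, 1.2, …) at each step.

pair(c, p(a))

1. pair(f(0, f(0, c)), f(0, p(a)))  →  pair(f(0, c), f(0, p(a)))   [R4 at 1]
2. pair(f(0, c), f(0, p(a)))  →  pair(c, f(0, p(a)))   [R4 at 1]
3. pair(c, f(0, p(a)))  →  pair(c, p(a))   [R4 at 2]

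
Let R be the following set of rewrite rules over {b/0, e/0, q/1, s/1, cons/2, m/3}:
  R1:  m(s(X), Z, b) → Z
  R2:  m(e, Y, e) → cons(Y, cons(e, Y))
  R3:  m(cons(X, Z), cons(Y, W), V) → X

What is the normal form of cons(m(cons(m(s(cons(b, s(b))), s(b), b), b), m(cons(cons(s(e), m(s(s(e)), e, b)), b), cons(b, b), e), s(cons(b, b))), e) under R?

cons(s(b), e)

1. cons(m(cons(m(s(cons(b, s(b))), s(b), b), b), m(cons(cons(s(e), m(s(s(e)), e, b)), b), cons(b, b), e), s(cons(b, b))), e)  →  cons(m(cons(s(b), b), m(cons(cons(s(e), m(s(s(e)), e, b)), b), cons(b, b), e), s(cons(b, b))), e)   [R1 at 1.1.1]
2. cons(m(cons(s(b), b), m(cons(cons(s(e), m(s(s(e)), e, b)), b), cons(b, b), e), s(cons(b, b))), e)  →  cons(m(cons(s(b), b), cons(s(e), m(s(s(e)), e, b)), s(cons(b, b))), e)   [R3 at 1.2]
3. cons(m(cons(s(b), b), cons(s(e), m(s(s(e)), e, b)), s(cons(b, b))), e)  →  cons(s(b), e)   [R3 at 1]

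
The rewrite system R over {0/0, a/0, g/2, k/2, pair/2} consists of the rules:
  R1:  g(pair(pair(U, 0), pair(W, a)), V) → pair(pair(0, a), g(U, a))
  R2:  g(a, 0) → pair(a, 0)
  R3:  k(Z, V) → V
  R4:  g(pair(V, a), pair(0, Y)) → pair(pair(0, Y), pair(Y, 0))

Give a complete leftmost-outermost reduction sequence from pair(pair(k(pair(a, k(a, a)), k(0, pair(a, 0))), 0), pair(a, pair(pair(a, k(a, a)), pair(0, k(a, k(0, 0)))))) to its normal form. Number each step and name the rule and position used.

pair(pair(pair(a, 0), 0), pair(a, pair(pair(a, a), pair(0, 0))))

1. pair(pair(k(pair(a, k(a, a)), k(0, pair(a, 0))), 0), pair(a, pair(pair(a, k(a, a)), pair(0, k(a, k(0, 0))))))  →  pair(pair(k(0, pair(a, 0)), 0), pair(a, pair(pair(a, k(a, a)), pair(0, k(a, k(0, 0))))))   [R3 at 1.1]
2. pair(pair(k(0, pair(a, 0)), 0), pair(a, pair(pair(a, k(a, a)), pair(0, k(a, k(0, 0))))))  →  pair(pair(pair(a, 0), 0), pair(a, pair(pair(a, k(a, a)), pair(0, k(a, k(0, 0))))))   [R3 at 1.1]
3. pair(pair(pair(a, 0), 0), pair(a, pair(pair(a, k(a, a)), pair(0, k(a, k(0, 0))))))  →  pair(pair(pair(a, 0), 0), pair(a, pair(pair(a, a), pair(0, k(a, k(0, 0))))))   [R3 at 2.2.1.2]
4. pair(pair(pair(a, 0), 0), pair(a, pair(pair(a, a), pair(0, k(a, k(0, 0))))))  →  pair(pair(pair(a, 0), 0), pair(a, pair(pair(a, a), pair(0, k(0, 0)))))   [R3 at 2.2.2.2]
5. pair(pair(pair(a, 0), 0), pair(a, pair(pair(a, a), pair(0, k(0, 0)))))  →  pair(pair(pair(a, 0), 0), pair(a, pair(pair(a, a), pair(0, 0))))   [R3 at 2.2.2.2]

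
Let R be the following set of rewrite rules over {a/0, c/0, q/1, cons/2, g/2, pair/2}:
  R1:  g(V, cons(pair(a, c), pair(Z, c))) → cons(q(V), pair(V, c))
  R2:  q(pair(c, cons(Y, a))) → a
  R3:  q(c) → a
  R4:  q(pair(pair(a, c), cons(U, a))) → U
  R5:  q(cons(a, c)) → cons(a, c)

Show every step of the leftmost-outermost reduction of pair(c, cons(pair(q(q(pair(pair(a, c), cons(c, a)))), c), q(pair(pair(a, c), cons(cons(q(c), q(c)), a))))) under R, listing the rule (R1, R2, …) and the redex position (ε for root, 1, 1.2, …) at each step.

pair(c, cons(pair(a, c), cons(a, a)))

1. pair(c, cons(pair(q(q(pair(pair(a, c), cons(c, a)))), c), q(pair(pair(a, c), cons(cons(q(c), q(c)), a)))))  →  pair(c, cons(pair(q(c), c), q(pair(pair(a, c), cons(cons(q(c), q(c)), a)))))   [R4 at 2.1.1.1]
2. pair(c, cons(pair(q(c), c), q(pair(pair(a, c), cons(cons(q(c), q(c)), a)))))  →  pair(c, cons(pair(a, c), q(pair(pair(a, c), cons(cons(q(c), q(c)), a)))))   [R3 at 2.1.1]
3. pair(c, cons(pair(a, c), q(pair(pair(a, c), cons(cons(q(c), q(c)), a)))))  →  pair(c, cons(pair(a, c), cons(q(c), q(c))))   [R4 at 2.2]
4. pair(c, cons(pair(a, c), cons(q(c), q(c))))  →  pair(c, cons(pair(a, c), cons(a, q(c))))   [R3 at 2.2.1]
5. pair(c, cons(pair(a, c), cons(a, q(c))))  →  pair(c, cons(pair(a, c), cons(a, a)))   [R3 at 2.2.2]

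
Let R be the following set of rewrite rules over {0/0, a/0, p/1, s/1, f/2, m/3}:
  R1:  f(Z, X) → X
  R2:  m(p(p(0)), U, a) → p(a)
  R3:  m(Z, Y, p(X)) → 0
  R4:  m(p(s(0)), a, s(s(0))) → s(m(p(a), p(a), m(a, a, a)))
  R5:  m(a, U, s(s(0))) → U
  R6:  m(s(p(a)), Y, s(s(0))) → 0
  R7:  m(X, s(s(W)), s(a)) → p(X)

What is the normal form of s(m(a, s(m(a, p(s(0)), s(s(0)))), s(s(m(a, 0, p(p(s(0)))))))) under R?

1. s(m(a, s(m(a, p(s(0)), s(s(0)))), s(s(m(a, 0, p(p(s(0))))))))  →  s(m(a, s(p(s(0))), s(s(m(a, 0, p(p(s(0))))))))   [R5 at 1.2.1]
2. s(m(a, s(p(s(0))), s(s(m(a, 0, p(p(s(0))))))))  →  s(m(a, s(p(s(0))), s(s(0))))   [R3 at 1.3.1.1]
3. s(m(a, s(p(s(0))), s(s(0))))  →  s(s(p(s(0))))   [R5 at 1]

s(s(p(s(0))))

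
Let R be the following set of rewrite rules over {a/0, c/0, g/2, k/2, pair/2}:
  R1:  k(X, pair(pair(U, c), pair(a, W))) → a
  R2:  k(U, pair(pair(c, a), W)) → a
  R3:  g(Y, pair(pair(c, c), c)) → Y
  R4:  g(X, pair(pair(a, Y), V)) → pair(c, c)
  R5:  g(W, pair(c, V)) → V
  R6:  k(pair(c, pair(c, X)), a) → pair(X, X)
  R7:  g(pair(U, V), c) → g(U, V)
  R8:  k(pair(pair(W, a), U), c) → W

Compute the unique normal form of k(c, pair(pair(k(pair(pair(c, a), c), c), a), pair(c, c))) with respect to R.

1. k(c, pair(pair(k(pair(pair(c, a), c), c), a), pair(c, c)))  →  k(c, pair(pair(c, a), pair(c, c)))   [R8 at 2.1.1]
2. k(c, pair(pair(c, a), pair(c, c)))  →  a   [R2 at ε]

a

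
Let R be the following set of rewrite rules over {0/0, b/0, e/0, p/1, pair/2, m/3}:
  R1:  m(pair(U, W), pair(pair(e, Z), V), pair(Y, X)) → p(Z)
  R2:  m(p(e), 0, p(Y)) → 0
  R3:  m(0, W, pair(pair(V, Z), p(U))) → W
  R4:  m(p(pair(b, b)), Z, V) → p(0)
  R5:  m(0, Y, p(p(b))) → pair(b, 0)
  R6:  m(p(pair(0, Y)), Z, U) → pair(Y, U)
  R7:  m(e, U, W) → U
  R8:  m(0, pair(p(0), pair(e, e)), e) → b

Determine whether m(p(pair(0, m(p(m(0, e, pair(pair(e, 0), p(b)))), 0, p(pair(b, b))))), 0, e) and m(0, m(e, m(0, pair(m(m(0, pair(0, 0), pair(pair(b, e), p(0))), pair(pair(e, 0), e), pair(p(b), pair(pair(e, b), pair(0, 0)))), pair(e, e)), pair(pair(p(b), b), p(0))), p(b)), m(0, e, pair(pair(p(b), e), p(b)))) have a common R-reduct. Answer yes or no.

no — NF(t₁) = pair(0, e), NF(t₂) = b

Reduce t₁ = m(p(pair(0, m(p(m(0, e, pair(pair(e, 0), p(b)))), 0, p(pair(b, b))))), 0, e):
1. m(p(pair(0, m(p(m(0, e, pair(pair(e, 0), p(b)))), 0, p(pair(b, b))))), 0, e)  →  pair(m(p(m(0, e, pair(pair(e, 0), p(b)))), 0, p(pair(b, b))), e)   [R6 at ε]
2. pair(m(p(m(0, e, pair(pair(e, 0), p(b)))), 0, p(pair(b, b))), e)  →  pair(m(p(e), 0, p(pair(b, b))), e)   [R3 at 1.1.1]
3. pair(m(p(e), 0, p(pair(b, b))), e)  →  pair(0, e)   [R2 at 1]

Reduce t₂ = m(0, m(e, m(0, pair(m(m(0, pair(0, 0), pair(pair(b, e), p(0))), pair(pair(e, 0), e), pair(p(b), pair(pair(e, b), pair(0, 0)))), pair(e, e)), pair(pair(p(b), b), p(0))), p(b)), m(0, e, pair(pair(p(b), e), p(b)))):
1. m(0, m(e, m(0, pair(m(m(0, pair(0, 0), pair(pair(b, e), p(0))), pair(pair(e, 0), e), pair(p(b), pair(pair(e, b), pair(0, 0)))), pair(e, e)), pair(pair(p(b), b), p(0))), p(b)), m(0, e, pair(pair(p(b), e), p(b))))  →  m(0, m(0, pair(m(m(0, pair(0, 0), pair(pair(b, e), p(0))), pair(pair(e, 0), e), pair(p(b), pair(pair(e, b), pair(0, 0)))), pair(e, e)), pair(pair(p(b), b), p(0))), m(0, e, pair(pair(p(b), e), p(b))))   [R7 at 2]
2. m(0, m(0, pair(m(m(0, pair(0, 0), pair(pair(b, e), p(0))), pair(pair(e, 0), e), pair(p(b), pair(pair(e, b), pair(0, 0)))), pair(e, e)), pair(pair(p(b), b), p(0))), m(0, e, pair(pair(p(b), e), p(b))))  →  m(0, pair(m(m(0, pair(0, 0), pair(pair(b, e), p(0))), pair(pair(e, 0), e), pair(p(b), pair(pair(e, b), pair(0, 0)))), pair(e, e)), m(0, e, pair(pair(p(b), e), p(b))))   [R3 at 2]
3. m(0, pair(m(m(0, pair(0, 0), pair(pair(b, e), p(0))), pair(pair(e, 0), e), pair(p(b), pair(pair(e, b), pair(0, 0)))), pair(e, e)), m(0, e, pair(pair(p(b), e), p(b))))  →  m(0, pair(m(pair(0, 0), pair(pair(e, 0), e), pair(p(b), pair(pair(e, b), pair(0, 0)))), pair(e, e)), m(0, e, pair(pair(p(b), e), p(b))))   [R3 at 2.1.1]
4. m(0, pair(m(pair(0, 0), pair(pair(e, 0), e), pair(p(b), pair(pair(e, b), pair(0, 0)))), pair(e, e)), m(0, e, pair(pair(p(b), e), p(b))))  →  m(0, pair(p(0), pair(e, e)), m(0, e, pair(pair(p(b), e), p(b))))   [R1 at 2.1]
5. m(0, pair(p(0), pair(e, e)), m(0, e, pair(pair(p(b), e), p(b))))  →  m(0, pair(p(0), pair(e, e)), e)   [R3 at 3]
6. m(0, pair(p(0), pair(e, e)), e)  →  b   [R8 at ε]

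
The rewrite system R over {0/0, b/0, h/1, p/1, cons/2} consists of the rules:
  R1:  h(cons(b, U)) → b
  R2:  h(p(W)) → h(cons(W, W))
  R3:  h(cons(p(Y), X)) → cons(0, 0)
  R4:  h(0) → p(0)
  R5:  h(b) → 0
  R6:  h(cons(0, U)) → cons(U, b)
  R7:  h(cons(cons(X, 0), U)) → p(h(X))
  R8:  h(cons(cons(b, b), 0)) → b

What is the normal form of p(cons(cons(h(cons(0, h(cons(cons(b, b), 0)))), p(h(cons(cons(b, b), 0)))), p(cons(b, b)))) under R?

1. p(cons(cons(h(cons(0, h(cons(cons(b, b), 0)))), p(h(cons(cons(b, b), 0)))), p(cons(b, b))))  →  p(cons(cons(cons(h(cons(cons(b, b), 0)), b), p(h(cons(cons(b, b), 0)))), p(cons(b, b))))   [R6 at 1.1.1]
2. p(cons(cons(cons(h(cons(cons(b, b), 0)), b), p(h(cons(cons(b, b), 0)))), p(cons(b, b))))  →  p(cons(cons(cons(b, b), p(h(cons(cons(b, b), 0)))), p(cons(b, b))))   [R8 at 1.1.1.1]
3. p(cons(cons(cons(b, b), p(h(cons(cons(b, b), 0)))), p(cons(b, b))))  →  p(cons(cons(cons(b, b), p(b)), p(cons(b, b))))   [R8 at 1.1.2.1]

p(cons(cons(cons(b, b), p(b)), p(cons(b, b))))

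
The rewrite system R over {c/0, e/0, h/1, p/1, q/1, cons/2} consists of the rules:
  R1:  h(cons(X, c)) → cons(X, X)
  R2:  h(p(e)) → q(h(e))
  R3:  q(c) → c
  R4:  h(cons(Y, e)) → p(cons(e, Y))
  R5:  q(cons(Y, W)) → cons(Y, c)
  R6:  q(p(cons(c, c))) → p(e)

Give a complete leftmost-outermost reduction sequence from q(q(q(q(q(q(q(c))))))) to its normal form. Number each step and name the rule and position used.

c

1. q(q(q(q(q(q(q(c)))))))  →  q(q(q(q(q(q(c))))))   [R3 at 1.1.1.1.1.1]
2. q(q(q(q(q(q(c))))))  →  q(q(q(q(q(c)))))   [R3 at 1.1.1.1.1]
3. q(q(q(q(q(c)))))  →  q(q(q(q(c))))   [R3 at 1.1.1.1]
4. q(q(q(q(c))))  →  q(q(q(c)))   [R3 at 1.1.1]
5. q(q(q(c)))  →  q(q(c))   [R3 at 1.1]
6. q(q(c))  →  q(c)   [R3 at 1]
7. q(c)  →  c   [R3 at ε]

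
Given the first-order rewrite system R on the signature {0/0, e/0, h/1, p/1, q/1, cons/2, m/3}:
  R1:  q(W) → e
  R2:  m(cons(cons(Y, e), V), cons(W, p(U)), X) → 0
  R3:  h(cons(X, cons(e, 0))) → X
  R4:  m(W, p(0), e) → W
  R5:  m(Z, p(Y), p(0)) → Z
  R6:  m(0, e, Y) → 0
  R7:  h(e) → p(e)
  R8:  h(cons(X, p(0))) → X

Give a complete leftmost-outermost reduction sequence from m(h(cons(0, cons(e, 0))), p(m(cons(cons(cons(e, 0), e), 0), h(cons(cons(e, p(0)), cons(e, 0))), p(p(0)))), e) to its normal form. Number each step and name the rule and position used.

0

1. m(h(cons(0, cons(e, 0))), p(m(cons(cons(cons(e, 0), e), 0), h(cons(cons(e, p(0)), cons(e, 0))), p(p(0)))), e)  →  m(0, p(m(cons(cons(cons(e, 0), e), 0), h(cons(cons(e, p(0)), cons(e, 0))), p(p(0)))), e)   [R3 at 1]
2. m(0, p(m(cons(cons(cons(e, 0), e), 0), h(cons(cons(e, p(0)), cons(e, 0))), p(p(0)))), e)  →  m(0, p(m(cons(cons(cons(e, 0), e), 0), cons(e, p(0)), p(p(0)))), e)   [R3 at 2.1.2]
3. m(0, p(m(cons(cons(cons(e, 0), e), 0), cons(e, p(0)), p(p(0)))), e)  →  m(0, p(0), e)   [R2 at 2.1]
4. m(0, p(0), e)  →  0   [R4 at ε]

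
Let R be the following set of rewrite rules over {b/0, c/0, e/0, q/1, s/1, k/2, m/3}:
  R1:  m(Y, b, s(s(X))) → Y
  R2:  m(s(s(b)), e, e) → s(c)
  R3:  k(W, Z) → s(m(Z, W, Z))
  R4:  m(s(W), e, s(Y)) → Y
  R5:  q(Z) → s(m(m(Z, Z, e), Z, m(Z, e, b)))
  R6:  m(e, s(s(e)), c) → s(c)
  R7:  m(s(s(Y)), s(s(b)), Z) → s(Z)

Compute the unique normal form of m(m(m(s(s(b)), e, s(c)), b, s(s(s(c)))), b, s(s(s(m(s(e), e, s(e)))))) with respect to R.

1. m(m(m(s(s(b)), e, s(c)), b, s(s(s(c)))), b, s(s(s(m(s(e), e, s(e))))))  →  m(m(s(s(b)), e, s(c)), b, s(s(s(c))))   [R1 at ε]
2. m(m(s(s(b)), e, s(c)), b, s(s(s(c))))  →  m(s(s(b)), e, s(c))   [R1 at ε]
3. m(s(s(b)), e, s(c))  →  c   [R4 at ε]

c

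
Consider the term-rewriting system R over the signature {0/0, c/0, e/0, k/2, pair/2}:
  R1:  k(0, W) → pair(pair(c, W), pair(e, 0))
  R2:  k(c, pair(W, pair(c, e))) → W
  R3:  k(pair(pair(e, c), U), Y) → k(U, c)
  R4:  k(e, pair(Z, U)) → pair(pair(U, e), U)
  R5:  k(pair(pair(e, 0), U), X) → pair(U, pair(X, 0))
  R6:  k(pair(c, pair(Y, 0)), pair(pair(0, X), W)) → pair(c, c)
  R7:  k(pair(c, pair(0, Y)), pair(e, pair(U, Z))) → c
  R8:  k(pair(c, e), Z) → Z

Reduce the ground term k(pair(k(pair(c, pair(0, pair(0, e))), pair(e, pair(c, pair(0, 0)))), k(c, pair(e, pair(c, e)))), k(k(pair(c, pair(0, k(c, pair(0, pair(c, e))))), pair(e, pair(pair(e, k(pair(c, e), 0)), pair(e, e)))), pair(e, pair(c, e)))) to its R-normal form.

1. k(pair(k(pair(c, pair(0, pair(0, e))), pair(e, pair(c, pair(0, 0)))), k(c, pair(e, pair(c, e)))), k(k(pair(c, pair(0, k(c, pair(0, pair(c, e))))), pair(e, pair(pair(e, k(pair(c, e), 0)), pair(e, e)))), pair(e, pair(c, e))))  →  k(pair(c, k(c, pair(e, pair(c, e)))), k(k(pair(c, pair(0, k(c, pair(0, pair(c, e))))), pair(e, pair(pair(e, k(pair(c, e), 0)), pair(e, e)))), pair(e, pair(c, e))))   [R7 at 1.1]
2. k(pair(c, k(c, pair(e, pair(c, e)))), k(k(pair(c, pair(0, k(c, pair(0, pair(c, e))))), pair(e, pair(pair(e, k(pair(c, e), 0)), pair(e, e)))), pair(e, pair(c, e))))  →  k(pair(c, e), k(k(pair(c, pair(0, k(c, pair(0, pair(c, e))))), pair(e, pair(pair(e, k(pair(c, e), 0)), pair(e, e)))), pair(e, pair(c, e))))   [R2 at 1.2]
3. k(pair(c, e), k(k(pair(c, pair(0, k(c, pair(0, pair(c, e))))), pair(e, pair(pair(e, k(pair(c, e), 0)), pair(e, e)))), pair(e, pair(c, e))))  →  k(k(pair(c, pair(0, k(c, pair(0, pair(c, e))))), pair(e, pair(pair(e, k(pair(c, e), 0)), pair(e, e)))), pair(e, pair(c, e)))   [R8 at ε]
4. k(k(pair(c, pair(0, k(c, pair(0, pair(c, e))))), pair(e, pair(pair(e, k(pair(c, e), 0)), pair(e, e)))), pair(e, pair(c, e)))  →  k(c, pair(e, pair(c, e)))   [R7 at 1]
5. k(c, pair(e, pair(c, e)))  →  e   [R2 at ε]

e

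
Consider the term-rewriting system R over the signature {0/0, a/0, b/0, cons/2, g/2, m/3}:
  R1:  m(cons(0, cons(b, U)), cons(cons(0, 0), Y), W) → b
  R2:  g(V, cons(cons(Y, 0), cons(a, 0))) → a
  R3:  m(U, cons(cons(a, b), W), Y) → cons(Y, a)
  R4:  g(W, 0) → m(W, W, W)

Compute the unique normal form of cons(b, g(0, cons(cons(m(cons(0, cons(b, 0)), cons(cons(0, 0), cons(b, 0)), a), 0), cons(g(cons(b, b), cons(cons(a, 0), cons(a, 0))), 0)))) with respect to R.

1. cons(b, g(0, cons(cons(m(cons(0, cons(b, 0)), cons(cons(0, 0), cons(b, 0)), a), 0), cons(g(cons(b, b), cons(cons(a, 0), cons(a, 0))), 0))))  →  cons(b, g(0, cons(cons(b, 0), cons(g(cons(b, b), cons(cons(a, 0), cons(a, 0))), 0))))   [R1 at 2.2.1.1]
2. cons(b, g(0, cons(cons(b, 0), cons(g(cons(b, b), cons(cons(a, 0), cons(a, 0))), 0))))  →  cons(b, g(0, cons(cons(b, 0), cons(a, 0))))   [R2 at 2.2.2.1]
3. cons(b, g(0, cons(cons(b, 0), cons(a, 0))))  →  cons(b, a)   [R2 at 2]

cons(b, a)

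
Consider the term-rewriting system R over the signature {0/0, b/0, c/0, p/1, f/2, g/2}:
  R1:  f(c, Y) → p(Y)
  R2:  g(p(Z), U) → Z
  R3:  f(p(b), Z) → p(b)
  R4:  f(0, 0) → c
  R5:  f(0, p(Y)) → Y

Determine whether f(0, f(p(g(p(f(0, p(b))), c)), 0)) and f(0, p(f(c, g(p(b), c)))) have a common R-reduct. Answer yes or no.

no — NF(t₁) = b, NF(t₂) = p(b)

Reduce t₁ = f(0, f(p(g(p(f(0, p(b))), c)), 0)):
1. f(0, f(p(g(p(f(0, p(b))), c)), 0))  →  f(0, f(p(f(0, p(b))), 0))   [R2 at 2.1.1]
2. f(0, f(p(f(0, p(b))), 0))  →  f(0, f(p(b), 0))   [R5 at 2.1.1]
3. f(0, f(p(b), 0))  →  f(0, p(b))   [R3 at 2]
4. f(0, p(b))  →  b   [R5 at ε]

Reduce t₂ = f(0, p(f(c, g(p(b), c)))):
1. f(0, p(f(c, g(p(b), c))))  →  f(c, g(p(b), c))   [R5 at ε]
2. f(c, g(p(b), c))  →  p(g(p(b), c))   [R1 at ε]
3. p(g(p(b), c))  →  p(b)   [R2 at 1]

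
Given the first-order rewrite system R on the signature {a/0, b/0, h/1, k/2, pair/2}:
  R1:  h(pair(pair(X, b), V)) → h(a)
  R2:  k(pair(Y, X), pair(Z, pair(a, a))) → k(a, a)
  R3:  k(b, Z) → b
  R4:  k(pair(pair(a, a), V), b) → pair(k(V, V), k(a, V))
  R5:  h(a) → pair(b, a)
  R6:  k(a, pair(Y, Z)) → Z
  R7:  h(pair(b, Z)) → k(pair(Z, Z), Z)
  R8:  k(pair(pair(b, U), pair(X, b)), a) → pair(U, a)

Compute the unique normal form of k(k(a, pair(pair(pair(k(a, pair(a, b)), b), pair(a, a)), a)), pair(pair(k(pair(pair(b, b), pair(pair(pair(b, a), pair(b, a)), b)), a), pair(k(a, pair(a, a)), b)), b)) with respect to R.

1. k(k(a, pair(pair(pair(k(a, pair(a, b)), b), pair(a, a)), a)), pair(pair(k(pair(pair(b, b), pair(pair(pair(b, a), pair(b, a)), b)), a), pair(k(a, pair(a, a)), b)), b))  →  k(a, pair(pair(k(pair(pair(b, b), pair(pair(pair(b, a), pair(b, a)), b)), a), pair(k(a, pair(a, a)), b)), b))   [R6 at 1]
2. k(a, pair(pair(k(pair(pair(b, b), pair(pair(pair(b, a), pair(b, a)), b)), a), pair(k(a, pair(a, a)), b)), b))  →  b   [R6 at ε]

b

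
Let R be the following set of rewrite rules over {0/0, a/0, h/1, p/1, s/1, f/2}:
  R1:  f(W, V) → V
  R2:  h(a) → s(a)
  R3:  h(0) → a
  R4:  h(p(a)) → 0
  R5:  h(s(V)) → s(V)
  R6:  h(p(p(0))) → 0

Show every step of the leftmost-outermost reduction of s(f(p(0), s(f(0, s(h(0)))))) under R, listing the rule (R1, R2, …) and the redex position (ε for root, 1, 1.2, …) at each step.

1. s(f(p(0), s(f(0, s(h(0))))))  →  s(s(f(0, s(h(0)))))   [R1 at 1]
2. s(s(f(0, s(h(0)))))  →  s(s(s(h(0))))   [R1 at 1.1]
3. s(s(s(h(0))))  →  s(s(s(a)))   [R3 at 1.1.1]

s(s(s(a)))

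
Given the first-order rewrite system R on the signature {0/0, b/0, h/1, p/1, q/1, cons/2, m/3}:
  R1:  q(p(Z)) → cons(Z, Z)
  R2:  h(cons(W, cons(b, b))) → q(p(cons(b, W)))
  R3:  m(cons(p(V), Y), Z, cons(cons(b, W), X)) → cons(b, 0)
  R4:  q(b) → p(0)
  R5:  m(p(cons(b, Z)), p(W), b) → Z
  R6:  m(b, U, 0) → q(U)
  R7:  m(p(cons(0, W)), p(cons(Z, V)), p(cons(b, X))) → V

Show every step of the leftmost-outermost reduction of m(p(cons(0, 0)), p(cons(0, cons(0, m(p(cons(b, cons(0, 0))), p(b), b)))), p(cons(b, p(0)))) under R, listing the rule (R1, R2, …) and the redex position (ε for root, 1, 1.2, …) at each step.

1. m(p(cons(0, 0)), p(cons(0, cons(0, m(p(cons(b, cons(0, 0))), p(b), b)))), p(cons(b, p(0))))  →  cons(0, m(p(cons(b, cons(0, 0))), p(b), b))   [R7 at ε]
2. cons(0, m(p(cons(b, cons(0, 0))), p(b), b))  →  cons(0, cons(0, 0))   [R5 at 2]

cons(0, cons(0, 0))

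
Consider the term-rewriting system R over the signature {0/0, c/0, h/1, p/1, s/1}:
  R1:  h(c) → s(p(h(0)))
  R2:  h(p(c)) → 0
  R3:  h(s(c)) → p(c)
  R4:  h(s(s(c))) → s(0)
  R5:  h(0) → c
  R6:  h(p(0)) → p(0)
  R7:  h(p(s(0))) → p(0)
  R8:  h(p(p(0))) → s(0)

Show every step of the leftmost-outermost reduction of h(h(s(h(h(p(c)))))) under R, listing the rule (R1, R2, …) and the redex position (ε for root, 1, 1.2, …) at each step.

0

1. h(h(s(h(h(p(c))))))  →  h(h(s(h(0))))   [R2 at 1.1.1.1]
2. h(h(s(h(0))))  →  h(h(s(c)))   [R5 at 1.1.1]
3. h(h(s(c)))  →  h(p(c))   [R3 at 1]
4. h(p(c))  →  0   [R2 at ε]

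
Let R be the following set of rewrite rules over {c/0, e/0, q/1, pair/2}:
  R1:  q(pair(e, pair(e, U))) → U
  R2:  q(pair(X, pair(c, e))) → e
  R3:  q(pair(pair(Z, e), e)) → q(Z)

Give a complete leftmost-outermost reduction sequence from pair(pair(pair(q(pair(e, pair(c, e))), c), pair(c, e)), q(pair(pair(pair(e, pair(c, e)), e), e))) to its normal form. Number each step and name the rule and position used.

pair(pair(pair(e, c), pair(c, e)), e)

1. pair(pair(pair(q(pair(e, pair(c, e))), c), pair(c, e)), q(pair(pair(pair(e, pair(c, e)), e), e)))  →  pair(pair(pair(e, c), pair(c, e)), q(pair(pair(pair(e, pair(c, e)), e), e)))   [R2 at 1.1.1]
2. pair(pair(pair(e, c), pair(c, e)), q(pair(pair(pair(e, pair(c, e)), e), e)))  →  pair(pair(pair(e, c), pair(c, e)), q(pair(e, pair(c, e))))   [R3 at 2]
3. pair(pair(pair(e, c), pair(c, e)), q(pair(e, pair(c, e))))  →  pair(pair(pair(e, c), pair(c, e)), e)   [R2 at 2]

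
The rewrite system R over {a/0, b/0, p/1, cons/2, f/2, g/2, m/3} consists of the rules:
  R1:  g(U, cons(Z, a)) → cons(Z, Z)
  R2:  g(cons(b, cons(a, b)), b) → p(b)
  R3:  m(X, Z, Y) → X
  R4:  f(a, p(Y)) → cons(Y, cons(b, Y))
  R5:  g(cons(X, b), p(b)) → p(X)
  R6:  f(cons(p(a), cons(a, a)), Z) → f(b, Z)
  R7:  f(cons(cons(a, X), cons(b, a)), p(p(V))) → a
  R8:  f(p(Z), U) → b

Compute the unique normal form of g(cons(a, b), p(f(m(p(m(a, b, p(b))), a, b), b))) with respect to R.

p(a)

1. g(cons(a, b), p(f(m(p(m(a, b, p(b))), a, b), b)))  →  g(cons(a, b), p(f(p(m(a, b, p(b))), b)))   [R3 at 2.1.1]
2. g(cons(a, b), p(f(p(m(a, b, p(b))), b)))  →  g(cons(a, b), p(b))   [R8 at 2.1]
3. g(cons(a, b), p(b))  →  p(a)   [R5 at ε]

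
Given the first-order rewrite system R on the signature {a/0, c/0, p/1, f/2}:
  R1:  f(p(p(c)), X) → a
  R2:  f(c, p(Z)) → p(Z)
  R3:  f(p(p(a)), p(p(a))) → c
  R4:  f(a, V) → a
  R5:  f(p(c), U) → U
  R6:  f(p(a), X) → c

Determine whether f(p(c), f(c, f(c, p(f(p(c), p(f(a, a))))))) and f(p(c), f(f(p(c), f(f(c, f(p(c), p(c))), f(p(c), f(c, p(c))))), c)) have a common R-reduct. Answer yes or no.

no — NF(t₁) = p(p(a)), NF(t₂) = c

Reduce t₁ = f(p(c), f(c, f(c, p(f(p(c), p(f(a, a))))))):
1. f(p(c), f(c, f(c, p(f(p(c), p(f(a, a)))))))  →  f(c, f(c, p(f(p(c), p(f(a, a))))))   [R5 at ε]
2. f(c, f(c, p(f(p(c), p(f(a, a))))))  →  f(c, p(f(p(c), p(f(a, a)))))   [R2 at 2]
3. f(c, p(f(p(c), p(f(a, a)))))  →  p(f(p(c), p(f(a, a))))   [R2 at ε]
4. p(f(p(c), p(f(a, a))))  →  p(p(f(a, a)))   [R5 at 1]
5. p(p(f(a, a)))  →  p(p(a))   [R4 at 1.1]

Reduce t₂ = f(p(c), f(f(p(c), f(f(c, f(p(c), p(c))), f(p(c), f(c, p(c))))), c)):
1. f(p(c), f(f(p(c), f(f(c, f(p(c), p(c))), f(p(c), f(c, p(c))))), c))  →  f(f(p(c), f(f(c, f(p(c), p(c))), f(p(c), f(c, p(c))))), c)   [R5 at ε]
2. f(f(p(c), f(f(c, f(p(c), p(c))), f(p(c), f(c, p(c))))), c)  →  f(f(f(c, f(p(c), p(c))), f(p(c), f(c, p(c)))), c)   [R5 at 1]
3. f(f(f(c, f(p(c), p(c))), f(p(c), f(c, p(c)))), c)  →  f(f(f(c, p(c)), f(p(c), f(c, p(c)))), c)   [R5 at 1.1.2]
4. f(f(f(c, p(c)), f(p(c), f(c, p(c)))), c)  →  f(f(p(c), f(p(c), f(c, p(c)))), c)   [R2 at 1.1]
5. f(f(p(c), f(p(c), f(c, p(c)))), c)  →  f(f(p(c), f(c, p(c))), c)   [R5 at 1]
6. f(f(p(c), f(c, p(c))), c)  →  f(f(c, p(c)), c)   [R5 at 1]
7. f(f(c, p(c)), c)  →  f(p(c), c)   [R2 at 1]
8. f(p(c), c)  →  c   [R5 at ε]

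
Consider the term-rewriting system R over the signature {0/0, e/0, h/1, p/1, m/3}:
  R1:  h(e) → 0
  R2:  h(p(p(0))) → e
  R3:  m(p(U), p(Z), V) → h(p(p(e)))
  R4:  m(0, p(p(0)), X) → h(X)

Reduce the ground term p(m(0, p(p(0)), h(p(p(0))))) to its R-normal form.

p(0)

1. p(m(0, p(p(0)), h(p(p(0)))))  →  p(h(h(p(p(0)))))   [R4 at 1]
2. p(h(h(p(p(0)))))  →  p(h(e))   [R2 at 1.1]
3. p(h(e))  →  p(0)   [R1 at 1]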